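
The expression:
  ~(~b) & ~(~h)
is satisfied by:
  {h: True, b: True}


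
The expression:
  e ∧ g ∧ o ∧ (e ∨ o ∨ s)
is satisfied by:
  {g: True, e: True, o: True}


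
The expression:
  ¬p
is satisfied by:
  {p: False}


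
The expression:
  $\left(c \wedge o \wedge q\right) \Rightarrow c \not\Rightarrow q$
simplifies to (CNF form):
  $\neg c \vee \neg o \vee \neg q$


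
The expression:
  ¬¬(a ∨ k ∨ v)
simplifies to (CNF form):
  a ∨ k ∨ v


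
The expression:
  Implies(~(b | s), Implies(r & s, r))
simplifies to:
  True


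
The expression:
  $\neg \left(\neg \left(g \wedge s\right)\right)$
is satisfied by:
  {s: True, g: True}


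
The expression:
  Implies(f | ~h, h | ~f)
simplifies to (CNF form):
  h | ~f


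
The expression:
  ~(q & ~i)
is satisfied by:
  {i: True, q: False}
  {q: False, i: False}
  {q: True, i: True}


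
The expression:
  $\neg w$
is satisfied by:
  {w: False}


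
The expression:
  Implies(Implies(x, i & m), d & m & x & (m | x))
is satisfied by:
  {x: True, d: True, m: False, i: False}
  {x: True, m: False, d: False, i: False}
  {x: True, i: True, d: True, m: False}
  {x: True, i: True, m: False, d: False}
  {x: True, d: True, m: True, i: False}
  {x: True, m: True, d: False, i: False}
  {x: True, i: True, m: True, d: True}


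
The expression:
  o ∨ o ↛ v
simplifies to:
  o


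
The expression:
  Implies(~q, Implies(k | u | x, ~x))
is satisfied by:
  {q: True, x: False}
  {x: False, q: False}
  {x: True, q: True}


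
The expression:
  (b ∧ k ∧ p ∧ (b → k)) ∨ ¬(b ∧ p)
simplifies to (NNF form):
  k ∨ ¬b ∨ ¬p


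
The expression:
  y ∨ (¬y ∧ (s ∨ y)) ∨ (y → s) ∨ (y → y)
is always true.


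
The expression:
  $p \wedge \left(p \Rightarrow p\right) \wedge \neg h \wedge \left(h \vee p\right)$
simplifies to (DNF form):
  $p \wedge \neg h$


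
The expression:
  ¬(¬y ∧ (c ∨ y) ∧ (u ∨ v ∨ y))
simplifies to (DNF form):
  y ∨ (¬u ∧ ¬v) ∨ ¬c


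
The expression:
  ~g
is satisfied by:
  {g: False}


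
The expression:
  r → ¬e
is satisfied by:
  {e: False, r: False}
  {r: True, e: False}
  {e: True, r: False}


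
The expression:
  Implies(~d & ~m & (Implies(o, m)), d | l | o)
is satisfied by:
  {d: True, m: True, l: True, o: True}
  {d: True, m: True, l: True, o: False}
  {d: True, m: True, o: True, l: False}
  {d: True, m: True, o: False, l: False}
  {d: True, l: True, o: True, m: False}
  {d: True, l: True, o: False, m: False}
  {d: True, l: False, o: True, m: False}
  {d: True, l: False, o: False, m: False}
  {m: True, l: True, o: True, d: False}
  {m: True, l: True, o: False, d: False}
  {m: True, o: True, l: False, d: False}
  {m: True, o: False, l: False, d: False}
  {l: True, o: True, m: False, d: False}
  {l: True, m: False, o: False, d: False}
  {o: True, m: False, l: False, d: False}


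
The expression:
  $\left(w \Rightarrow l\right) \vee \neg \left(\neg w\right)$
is always true.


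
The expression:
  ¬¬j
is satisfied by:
  {j: True}


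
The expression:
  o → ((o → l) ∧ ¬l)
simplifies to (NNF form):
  ¬o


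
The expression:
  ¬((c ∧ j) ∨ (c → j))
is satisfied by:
  {c: True, j: False}


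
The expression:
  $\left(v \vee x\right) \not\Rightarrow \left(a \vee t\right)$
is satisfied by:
  {x: True, v: True, t: False, a: False}
  {x: True, v: False, t: False, a: False}
  {v: True, a: False, x: False, t: False}


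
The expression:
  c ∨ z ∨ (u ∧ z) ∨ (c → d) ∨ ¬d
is always true.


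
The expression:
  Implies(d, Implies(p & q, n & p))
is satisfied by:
  {n: True, p: False, q: False, d: False}
  {n: False, p: False, q: False, d: False}
  {n: True, d: True, p: False, q: False}
  {d: True, n: False, p: False, q: False}
  {n: True, q: True, d: False, p: False}
  {q: True, d: False, p: False, n: False}
  {n: True, d: True, q: True, p: False}
  {d: True, q: True, n: False, p: False}
  {n: True, p: True, d: False, q: False}
  {p: True, d: False, q: False, n: False}
  {n: True, d: True, p: True, q: False}
  {d: True, p: True, n: False, q: False}
  {n: True, q: True, p: True, d: False}
  {q: True, p: True, d: False, n: False}
  {n: True, d: True, q: True, p: True}


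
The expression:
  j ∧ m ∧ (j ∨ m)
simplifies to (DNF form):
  j ∧ m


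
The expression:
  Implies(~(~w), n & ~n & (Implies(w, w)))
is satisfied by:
  {w: False}


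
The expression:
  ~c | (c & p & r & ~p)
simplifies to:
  ~c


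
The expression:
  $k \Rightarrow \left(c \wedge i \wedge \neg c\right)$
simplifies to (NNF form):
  $\neg k$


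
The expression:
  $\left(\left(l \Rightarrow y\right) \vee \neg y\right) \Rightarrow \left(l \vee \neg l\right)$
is always true.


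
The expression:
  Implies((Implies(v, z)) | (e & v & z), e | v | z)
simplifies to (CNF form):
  e | v | z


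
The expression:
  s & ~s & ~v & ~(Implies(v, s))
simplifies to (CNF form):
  False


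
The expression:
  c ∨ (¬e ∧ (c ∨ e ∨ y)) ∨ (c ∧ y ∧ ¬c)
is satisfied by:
  {c: True, y: True, e: False}
  {c: True, y: False, e: False}
  {c: True, e: True, y: True}
  {c: True, e: True, y: False}
  {y: True, e: False, c: False}


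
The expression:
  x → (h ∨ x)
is always true.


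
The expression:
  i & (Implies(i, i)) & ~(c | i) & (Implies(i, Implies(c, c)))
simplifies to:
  False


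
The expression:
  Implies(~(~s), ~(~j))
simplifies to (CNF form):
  j | ~s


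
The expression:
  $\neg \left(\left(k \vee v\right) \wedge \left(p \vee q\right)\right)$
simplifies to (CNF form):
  $\left(\neg k \vee \neg p\right) \wedge \left(\neg k \vee \neg q\right) \wedge \left(\neg p \vee \neg v\right) \wedge \left(\neg q \vee \neg v\right)$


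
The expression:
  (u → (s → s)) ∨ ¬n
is always true.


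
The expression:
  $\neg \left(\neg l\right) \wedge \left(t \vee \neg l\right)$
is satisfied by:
  {t: True, l: True}


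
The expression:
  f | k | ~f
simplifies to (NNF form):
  True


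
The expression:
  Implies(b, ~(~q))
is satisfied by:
  {q: True, b: False}
  {b: False, q: False}
  {b: True, q: True}


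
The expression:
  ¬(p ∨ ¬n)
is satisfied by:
  {n: True, p: False}


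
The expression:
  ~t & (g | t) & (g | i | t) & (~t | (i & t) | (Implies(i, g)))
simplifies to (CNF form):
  g & ~t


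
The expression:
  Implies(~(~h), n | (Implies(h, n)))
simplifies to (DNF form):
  n | ~h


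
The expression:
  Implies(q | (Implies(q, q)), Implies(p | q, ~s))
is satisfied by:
  {q: False, s: False, p: False}
  {p: True, q: False, s: False}
  {q: True, p: False, s: False}
  {p: True, q: True, s: False}
  {s: True, p: False, q: False}


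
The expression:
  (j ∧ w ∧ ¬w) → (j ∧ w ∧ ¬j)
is always true.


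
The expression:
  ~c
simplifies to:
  ~c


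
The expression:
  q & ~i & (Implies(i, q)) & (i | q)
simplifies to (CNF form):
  q & ~i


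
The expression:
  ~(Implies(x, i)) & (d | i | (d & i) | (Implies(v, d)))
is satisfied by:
  {d: True, x: True, v: False, i: False}
  {x: True, d: False, v: False, i: False}
  {d: True, v: True, x: True, i: False}


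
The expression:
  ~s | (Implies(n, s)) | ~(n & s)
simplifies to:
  True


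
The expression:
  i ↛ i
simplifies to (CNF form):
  False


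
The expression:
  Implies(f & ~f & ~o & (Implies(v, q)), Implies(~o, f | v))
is always true.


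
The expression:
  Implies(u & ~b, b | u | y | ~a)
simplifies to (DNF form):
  True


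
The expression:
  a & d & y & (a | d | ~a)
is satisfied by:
  {a: True, d: True, y: True}


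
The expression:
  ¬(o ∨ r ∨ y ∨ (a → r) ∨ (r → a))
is never true.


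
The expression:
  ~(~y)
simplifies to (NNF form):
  y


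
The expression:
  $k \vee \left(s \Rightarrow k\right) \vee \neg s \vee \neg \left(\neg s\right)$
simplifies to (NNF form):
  $\text{True}$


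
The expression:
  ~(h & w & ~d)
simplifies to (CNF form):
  d | ~h | ~w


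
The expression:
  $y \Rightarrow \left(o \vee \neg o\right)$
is always true.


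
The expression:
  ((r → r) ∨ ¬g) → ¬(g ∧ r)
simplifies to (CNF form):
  ¬g ∨ ¬r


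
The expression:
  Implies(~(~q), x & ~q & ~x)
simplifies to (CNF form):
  ~q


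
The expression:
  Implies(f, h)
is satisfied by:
  {h: True, f: False}
  {f: False, h: False}
  {f: True, h: True}


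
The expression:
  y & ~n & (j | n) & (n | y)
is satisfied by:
  {j: True, y: True, n: False}


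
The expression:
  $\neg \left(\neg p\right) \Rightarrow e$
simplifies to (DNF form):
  $e \vee \neg p$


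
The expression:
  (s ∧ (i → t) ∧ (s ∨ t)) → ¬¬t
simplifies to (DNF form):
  i ∨ t ∨ ¬s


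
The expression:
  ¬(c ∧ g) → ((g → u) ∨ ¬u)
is always true.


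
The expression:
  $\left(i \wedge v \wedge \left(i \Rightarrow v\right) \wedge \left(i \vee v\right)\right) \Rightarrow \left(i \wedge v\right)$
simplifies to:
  $\text{True}$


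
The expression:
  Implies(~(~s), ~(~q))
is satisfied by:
  {q: True, s: False}
  {s: False, q: False}
  {s: True, q: True}


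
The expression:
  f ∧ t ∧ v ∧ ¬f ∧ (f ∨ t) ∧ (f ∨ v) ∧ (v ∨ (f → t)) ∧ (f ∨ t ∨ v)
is never true.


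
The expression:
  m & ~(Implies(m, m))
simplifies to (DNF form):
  False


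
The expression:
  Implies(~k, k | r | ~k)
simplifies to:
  True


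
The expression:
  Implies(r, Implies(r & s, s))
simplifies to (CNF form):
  True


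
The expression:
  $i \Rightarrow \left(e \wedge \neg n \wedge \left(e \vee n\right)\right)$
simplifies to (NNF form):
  $\left(e \wedge \neg n\right) \vee \neg i$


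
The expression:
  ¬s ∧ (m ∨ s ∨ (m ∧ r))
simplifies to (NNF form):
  m ∧ ¬s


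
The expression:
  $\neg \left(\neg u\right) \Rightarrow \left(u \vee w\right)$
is always true.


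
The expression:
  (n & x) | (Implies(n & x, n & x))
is always true.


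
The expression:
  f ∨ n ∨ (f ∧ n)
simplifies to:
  f ∨ n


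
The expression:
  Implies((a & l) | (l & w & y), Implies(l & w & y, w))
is always true.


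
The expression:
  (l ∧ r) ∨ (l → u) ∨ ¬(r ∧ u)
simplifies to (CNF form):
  True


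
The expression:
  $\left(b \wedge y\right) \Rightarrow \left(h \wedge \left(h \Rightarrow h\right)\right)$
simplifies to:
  $h \vee \neg b \vee \neg y$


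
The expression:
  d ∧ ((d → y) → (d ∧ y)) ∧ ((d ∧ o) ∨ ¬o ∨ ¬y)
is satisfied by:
  {d: True}


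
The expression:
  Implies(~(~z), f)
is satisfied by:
  {f: True, z: False}
  {z: False, f: False}
  {z: True, f: True}


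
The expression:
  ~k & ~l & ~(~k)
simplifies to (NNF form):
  False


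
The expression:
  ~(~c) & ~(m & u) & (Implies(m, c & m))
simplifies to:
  c & (~m | ~u)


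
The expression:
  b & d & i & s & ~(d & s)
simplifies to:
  False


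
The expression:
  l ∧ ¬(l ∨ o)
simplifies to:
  False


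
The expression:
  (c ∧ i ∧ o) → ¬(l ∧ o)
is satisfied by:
  {l: False, c: False, o: False, i: False}
  {i: True, l: False, c: False, o: False}
  {o: True, l: False, c: False, i: False}
  {i: True, o: True, l: False, c: False}
  {c: True, i: False, l: False, o: False}
  {i: True, c: True, l: False, o: False}
  {o: True, c: True, i: False, l: False}
  {i: True, o: True, c: True, l: False}
  {l: True, o: False, c: False, i: False}
  {i: True, l: True, o: False, c: False}
  {o: True, l: True, i: False, c: False}
  {i: True, o: True, l: True, c: False}
  {c: True, l: True, o: False, i: False}
  {i: True, c: True, l: True, o: False}
  {o: True, c: True, l: True, i: False}


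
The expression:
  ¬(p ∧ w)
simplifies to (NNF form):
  ¬p ∨ ¬w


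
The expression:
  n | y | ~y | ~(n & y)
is always true.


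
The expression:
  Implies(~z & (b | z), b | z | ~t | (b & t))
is always true.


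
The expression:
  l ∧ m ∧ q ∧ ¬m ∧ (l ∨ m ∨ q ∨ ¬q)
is never true.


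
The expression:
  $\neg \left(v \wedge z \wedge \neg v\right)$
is always true.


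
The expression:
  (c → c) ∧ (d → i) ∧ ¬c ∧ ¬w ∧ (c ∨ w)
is never true.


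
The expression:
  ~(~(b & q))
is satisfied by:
  {b: True, q: True}


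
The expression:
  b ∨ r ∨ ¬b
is always true.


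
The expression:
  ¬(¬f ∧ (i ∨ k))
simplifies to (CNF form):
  (f ∨ ¬i) ∧ (f ∨ ¬k)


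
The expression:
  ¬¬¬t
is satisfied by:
  {t: False}


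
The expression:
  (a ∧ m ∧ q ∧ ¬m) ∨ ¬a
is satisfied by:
  {a: False}


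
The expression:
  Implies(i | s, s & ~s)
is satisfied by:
  {i: False, s: False}


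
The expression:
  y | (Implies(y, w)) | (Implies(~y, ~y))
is always true.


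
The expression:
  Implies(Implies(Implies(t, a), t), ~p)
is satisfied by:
  {p: False, t: False}
  {t: True, p: False}
  {p: True, t: False}


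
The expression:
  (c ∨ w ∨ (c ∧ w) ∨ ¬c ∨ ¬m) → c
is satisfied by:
  {c: True}


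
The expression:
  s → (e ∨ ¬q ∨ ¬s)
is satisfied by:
  {e: True, s: False, q: False}
  {s: False, q: False, e: False}
  {q: True, e: True, s: False}
  {q: True, s: False, e: False}
  {e: True, s: True, q: False}
  {s: True, e: False, q: False}
  {q: True, s: True, e: True}


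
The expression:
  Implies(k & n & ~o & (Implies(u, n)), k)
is always true.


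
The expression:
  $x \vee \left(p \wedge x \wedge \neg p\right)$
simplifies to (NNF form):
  $x$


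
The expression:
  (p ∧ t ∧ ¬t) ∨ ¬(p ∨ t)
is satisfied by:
  {p: False, t: False}


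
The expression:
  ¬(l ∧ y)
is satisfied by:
  {l: False, y: False}
  {y: True, l: False}
  {l: True, y: False}


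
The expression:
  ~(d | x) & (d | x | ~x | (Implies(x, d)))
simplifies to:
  ~d & ~x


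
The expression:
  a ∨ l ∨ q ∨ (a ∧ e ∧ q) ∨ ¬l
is always true.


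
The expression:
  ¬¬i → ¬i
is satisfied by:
  {i: False}


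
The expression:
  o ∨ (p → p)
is always true.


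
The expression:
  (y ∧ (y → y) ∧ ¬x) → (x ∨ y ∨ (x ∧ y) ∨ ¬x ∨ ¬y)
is always true.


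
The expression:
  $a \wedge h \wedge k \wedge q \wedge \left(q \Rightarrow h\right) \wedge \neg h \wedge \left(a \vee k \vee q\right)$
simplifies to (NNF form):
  $\text{False}$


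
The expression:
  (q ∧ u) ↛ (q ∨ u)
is never true.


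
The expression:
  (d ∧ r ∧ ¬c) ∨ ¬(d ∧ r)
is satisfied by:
  {c: False, d: False, r: False}
  {r: True, c: False, d: False}
  {d: True, c: False, r: False}
  {r: True, d: True, c: False}
  {c: True, r: False, d: False}
  {r: True, c: True, d: False}
  {d: True, c: True, r: False}


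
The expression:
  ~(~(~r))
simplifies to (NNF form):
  ~r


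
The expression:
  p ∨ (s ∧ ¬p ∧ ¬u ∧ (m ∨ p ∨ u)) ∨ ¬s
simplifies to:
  p ∨ (m ∧ ¬u) ∨ ¬s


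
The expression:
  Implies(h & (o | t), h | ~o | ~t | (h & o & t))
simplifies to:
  True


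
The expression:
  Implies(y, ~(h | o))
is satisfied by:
  {o: False, y: False, h: False}
  {h: True, o: False, y: False}
  {o: True, h: False, y: False}
  {h: True, o: True, y: False}
  {y: True, h: False, o: False}


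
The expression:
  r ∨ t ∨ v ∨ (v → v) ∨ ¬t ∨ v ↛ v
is always true.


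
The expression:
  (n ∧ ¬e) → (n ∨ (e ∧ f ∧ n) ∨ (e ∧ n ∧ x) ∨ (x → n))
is always true.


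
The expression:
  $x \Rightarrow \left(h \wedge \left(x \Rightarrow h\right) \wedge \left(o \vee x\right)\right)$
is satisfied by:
  {h: True, x: False}
  {x: False, h: False}
  {x: True, h: True}


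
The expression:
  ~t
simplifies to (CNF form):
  ~t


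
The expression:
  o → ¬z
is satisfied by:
  {o: False, z: False}
  {z: True, o: False}
  {o: True, z: False}


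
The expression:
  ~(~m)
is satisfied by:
  {m: True}


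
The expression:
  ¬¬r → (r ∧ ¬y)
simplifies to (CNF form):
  ¬r ∨ ¬y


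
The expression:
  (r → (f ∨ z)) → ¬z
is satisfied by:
  {z: False}


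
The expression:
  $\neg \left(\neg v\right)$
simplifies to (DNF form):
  $v$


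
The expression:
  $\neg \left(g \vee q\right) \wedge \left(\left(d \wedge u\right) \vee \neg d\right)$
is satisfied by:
  {u: True, q: False, g: False, d: False}
  {u: False, q: False, g: False, d: False}
  {d: True, u: True, q: False, g: False}


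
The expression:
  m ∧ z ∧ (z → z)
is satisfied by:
  {z: True, m: True}


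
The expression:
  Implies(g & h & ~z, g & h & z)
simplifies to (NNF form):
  z | ~g | ~h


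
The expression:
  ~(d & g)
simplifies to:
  ~d | ~g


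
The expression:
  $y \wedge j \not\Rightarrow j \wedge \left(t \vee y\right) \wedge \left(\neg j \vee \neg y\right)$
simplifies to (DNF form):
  $\text{False}$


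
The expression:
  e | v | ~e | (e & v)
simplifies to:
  True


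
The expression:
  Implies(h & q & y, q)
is always true.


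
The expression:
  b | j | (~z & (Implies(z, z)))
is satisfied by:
  {b: True, j: True, z: False}
  {b: True, j: False, z: False}
  {j: True, b: False, z: False}
  {b: False, j: False, z: False}
  {b: True, z: True, j: True}
  {b: True, z: True, j: False}
  {z: True, j: True, b: False}


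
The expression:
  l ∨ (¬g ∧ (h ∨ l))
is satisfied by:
  {l: True, h: True, g: False}
  {l: True, h: False, g: False}
  {l: True, g: True, h: True}
  {l: True, g: True, h: False}
  {h: True, g: False, l: False}


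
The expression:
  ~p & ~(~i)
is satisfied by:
  {i: True, p: False}


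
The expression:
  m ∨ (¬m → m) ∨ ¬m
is always true.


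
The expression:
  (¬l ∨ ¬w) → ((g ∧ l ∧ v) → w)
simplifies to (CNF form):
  w ∨ ¬g ∨ ¬l ∨ ¬v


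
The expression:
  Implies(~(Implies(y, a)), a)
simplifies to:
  a | ~y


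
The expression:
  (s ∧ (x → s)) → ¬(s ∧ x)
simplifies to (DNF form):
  ¬s ∨ ¬x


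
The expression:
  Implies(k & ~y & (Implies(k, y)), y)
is always true.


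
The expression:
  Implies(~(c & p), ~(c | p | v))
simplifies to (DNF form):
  (c & p) | (c & ~c) | (c & p & ~p) | (c & p & ~v) | (c & ~c & ~p) | (c & ~c & ~v) | (p & ~p & ~v) | (~c & ~p & ~v)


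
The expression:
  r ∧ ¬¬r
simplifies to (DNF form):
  r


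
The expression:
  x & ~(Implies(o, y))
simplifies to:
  o & x & ~y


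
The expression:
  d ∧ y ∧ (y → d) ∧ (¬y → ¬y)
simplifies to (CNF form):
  d ∧ y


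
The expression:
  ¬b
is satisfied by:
  {b: False}


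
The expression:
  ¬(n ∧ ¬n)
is always true.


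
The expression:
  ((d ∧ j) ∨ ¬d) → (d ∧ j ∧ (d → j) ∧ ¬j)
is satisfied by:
  {d: True, j: False}


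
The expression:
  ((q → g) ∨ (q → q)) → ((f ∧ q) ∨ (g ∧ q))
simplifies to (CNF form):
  q ∧ (f ∨ g)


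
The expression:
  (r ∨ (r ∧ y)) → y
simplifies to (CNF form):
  y ∨ ¬r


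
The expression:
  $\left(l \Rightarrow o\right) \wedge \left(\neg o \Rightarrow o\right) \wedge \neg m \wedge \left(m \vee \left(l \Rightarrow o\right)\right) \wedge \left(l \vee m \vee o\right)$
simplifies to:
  $o \wedge \neg m$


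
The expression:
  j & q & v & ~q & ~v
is never true.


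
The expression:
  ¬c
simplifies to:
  ¬c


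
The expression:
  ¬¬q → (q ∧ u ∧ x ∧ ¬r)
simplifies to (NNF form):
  (u ∧ x ∧ ¬r) ∨ ¬q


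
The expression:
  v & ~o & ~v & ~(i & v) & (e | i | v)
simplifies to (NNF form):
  False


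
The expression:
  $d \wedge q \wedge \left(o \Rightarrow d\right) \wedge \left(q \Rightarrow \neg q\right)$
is never true.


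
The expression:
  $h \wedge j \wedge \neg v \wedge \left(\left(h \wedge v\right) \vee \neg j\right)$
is never true.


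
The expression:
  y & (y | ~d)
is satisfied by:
  {y: True}


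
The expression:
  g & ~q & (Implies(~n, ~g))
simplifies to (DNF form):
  g & n & ~q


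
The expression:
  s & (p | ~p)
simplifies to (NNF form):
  s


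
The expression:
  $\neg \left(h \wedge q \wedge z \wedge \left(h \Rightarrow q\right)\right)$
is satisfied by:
  {h: False, q: False, z: False}
  {z: True, h: False, q: False}
  {q: True, h: False, z: False}
  {z: True, q: True, h: False}
  {h: True, z: False, q: False}
  {z: True, h: True, q: False}
  {q: True, h: True, z: False}


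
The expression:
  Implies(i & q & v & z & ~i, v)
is always true.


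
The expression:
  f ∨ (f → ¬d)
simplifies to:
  True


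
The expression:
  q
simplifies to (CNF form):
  q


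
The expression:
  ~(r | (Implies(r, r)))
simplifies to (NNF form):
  False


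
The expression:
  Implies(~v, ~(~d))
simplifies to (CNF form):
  d | v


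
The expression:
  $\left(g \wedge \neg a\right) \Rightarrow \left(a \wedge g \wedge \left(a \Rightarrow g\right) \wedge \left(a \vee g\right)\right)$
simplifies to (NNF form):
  $a \vee \neg g$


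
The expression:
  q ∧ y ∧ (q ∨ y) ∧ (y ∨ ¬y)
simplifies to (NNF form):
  q ∧ y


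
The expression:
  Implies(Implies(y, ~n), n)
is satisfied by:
  {n: True}


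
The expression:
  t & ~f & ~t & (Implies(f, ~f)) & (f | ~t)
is never true.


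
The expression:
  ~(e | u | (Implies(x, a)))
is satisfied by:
  {x: True, u: False, e: False, a: False}


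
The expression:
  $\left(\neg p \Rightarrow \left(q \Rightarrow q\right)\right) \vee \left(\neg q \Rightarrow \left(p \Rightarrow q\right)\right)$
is always true.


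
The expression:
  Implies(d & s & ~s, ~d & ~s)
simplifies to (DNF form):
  True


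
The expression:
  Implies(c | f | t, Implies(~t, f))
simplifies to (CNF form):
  f | t | ~c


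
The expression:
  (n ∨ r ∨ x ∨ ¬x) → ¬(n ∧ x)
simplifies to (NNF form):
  ¬n ∨ ¬x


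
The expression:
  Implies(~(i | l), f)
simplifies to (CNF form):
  f | i | l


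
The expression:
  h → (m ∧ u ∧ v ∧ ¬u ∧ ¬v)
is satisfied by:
  {h: False}


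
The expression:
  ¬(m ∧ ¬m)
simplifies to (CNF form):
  True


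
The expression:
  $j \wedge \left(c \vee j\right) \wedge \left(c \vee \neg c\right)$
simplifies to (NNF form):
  $j$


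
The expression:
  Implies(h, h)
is always true.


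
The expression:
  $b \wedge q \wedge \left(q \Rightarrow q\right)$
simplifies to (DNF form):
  $b \wedge q$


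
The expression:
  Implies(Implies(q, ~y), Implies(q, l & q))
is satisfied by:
  {y: True, l: True, q: False}
  {y: True, l: False, q: False}
  {l: True, y: False, q: False}
  {y: False, l: False, q: False}
  {q: True, y: True, l: True}
  {q: True, y: True, l: False}
  {q: True, l: True, y: False}


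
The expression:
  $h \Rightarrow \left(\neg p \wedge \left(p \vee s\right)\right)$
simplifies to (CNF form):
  $\left(s \vee \neg h\right) \wedge \left(\neg h \vee \neg p\right)$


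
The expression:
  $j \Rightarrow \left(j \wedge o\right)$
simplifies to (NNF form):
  $o \vee \neg j$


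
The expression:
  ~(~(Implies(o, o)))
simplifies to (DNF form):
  True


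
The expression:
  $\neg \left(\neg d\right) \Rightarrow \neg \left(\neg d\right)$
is always true.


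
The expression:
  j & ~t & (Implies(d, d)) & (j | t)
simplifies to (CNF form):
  j & ~t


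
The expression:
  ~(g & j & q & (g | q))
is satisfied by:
  {g: False, q: False, j: False}
  {j: True, g: False, q: False}
  {q: True, g: False, j: False}
  {j: True, q: True, g: False}
  {g: True, j: False, q: False}
  {j: True, g: True, q: False}
  {q: True, g: True, j: False}


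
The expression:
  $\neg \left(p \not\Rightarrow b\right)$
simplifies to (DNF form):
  $b \vee \neg p$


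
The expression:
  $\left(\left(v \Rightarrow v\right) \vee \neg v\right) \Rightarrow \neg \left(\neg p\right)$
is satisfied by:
  {p: True}


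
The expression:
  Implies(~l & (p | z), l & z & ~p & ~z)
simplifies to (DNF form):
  l | (~p & ~z)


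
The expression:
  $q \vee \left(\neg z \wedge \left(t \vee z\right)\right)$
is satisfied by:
  {q: True, t: True, z: False}
  {q: True, t: False, z: False}
  {q: True, z: True, t: True}
  {q: True, z: True, t: False}
  {t: True, z: False, q: False}


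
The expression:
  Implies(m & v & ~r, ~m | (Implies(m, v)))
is always true.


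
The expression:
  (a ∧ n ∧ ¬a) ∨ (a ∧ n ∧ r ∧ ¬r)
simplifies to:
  False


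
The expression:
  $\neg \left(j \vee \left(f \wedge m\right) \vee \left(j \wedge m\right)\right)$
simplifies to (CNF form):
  $\neg j \wedge \left(\neg f \vee \neg m\right)$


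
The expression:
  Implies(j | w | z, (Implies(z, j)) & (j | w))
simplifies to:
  j | ~z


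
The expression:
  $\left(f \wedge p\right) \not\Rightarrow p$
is never true.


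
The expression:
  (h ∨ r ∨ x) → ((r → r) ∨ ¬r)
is always true.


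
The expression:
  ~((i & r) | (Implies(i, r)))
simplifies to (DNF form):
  i & ~r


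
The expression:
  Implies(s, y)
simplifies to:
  y | ~s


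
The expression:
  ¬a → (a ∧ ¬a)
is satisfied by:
  {a: True}


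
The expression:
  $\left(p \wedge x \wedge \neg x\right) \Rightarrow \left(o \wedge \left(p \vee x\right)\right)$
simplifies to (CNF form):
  $\text{True}$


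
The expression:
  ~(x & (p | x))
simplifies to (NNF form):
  ~x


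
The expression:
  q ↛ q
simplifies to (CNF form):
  False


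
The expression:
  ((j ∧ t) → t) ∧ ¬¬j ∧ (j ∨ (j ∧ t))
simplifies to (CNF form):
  j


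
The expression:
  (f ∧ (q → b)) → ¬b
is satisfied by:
  {b: False, f: False}
  {f: True, b: False}
  {b: True, f: False}


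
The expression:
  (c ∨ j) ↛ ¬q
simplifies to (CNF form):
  q ∧ (c ∨ j)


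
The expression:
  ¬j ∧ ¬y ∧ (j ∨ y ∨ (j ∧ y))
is never true.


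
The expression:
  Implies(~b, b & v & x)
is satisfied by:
  {b: True}


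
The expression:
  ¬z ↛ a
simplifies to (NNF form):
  ¬a ∧ ¬z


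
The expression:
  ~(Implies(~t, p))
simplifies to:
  ~p & ~t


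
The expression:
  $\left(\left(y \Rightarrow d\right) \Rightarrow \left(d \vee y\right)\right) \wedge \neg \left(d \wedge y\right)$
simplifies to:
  $\left(d \wedge \neg y\right) \vee \left(y \wedge \neg d\right)$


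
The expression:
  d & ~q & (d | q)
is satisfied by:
  {d: True, q: False}


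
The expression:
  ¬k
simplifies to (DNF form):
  ¬k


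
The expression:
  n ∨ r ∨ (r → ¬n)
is always true.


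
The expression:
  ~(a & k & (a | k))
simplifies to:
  ~a | ~k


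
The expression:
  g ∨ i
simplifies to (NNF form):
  g ∨ i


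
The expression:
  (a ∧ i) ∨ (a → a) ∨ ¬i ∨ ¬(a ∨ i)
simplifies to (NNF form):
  True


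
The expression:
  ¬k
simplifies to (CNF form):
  ¬k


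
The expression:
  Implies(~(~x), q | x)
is always true.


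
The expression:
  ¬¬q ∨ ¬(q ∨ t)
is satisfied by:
  {q: True, t: False}
  {t: False, q: False}
  {t: True, q: True}


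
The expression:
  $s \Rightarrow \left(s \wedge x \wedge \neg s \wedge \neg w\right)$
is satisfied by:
  {s: False}


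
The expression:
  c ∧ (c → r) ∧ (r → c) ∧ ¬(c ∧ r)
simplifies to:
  False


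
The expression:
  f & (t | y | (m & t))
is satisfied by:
  {f: True, y: True, t: True}
  {f: True, y: True, t: False}
  {f: True, t: True, y: False}


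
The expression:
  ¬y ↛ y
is always true.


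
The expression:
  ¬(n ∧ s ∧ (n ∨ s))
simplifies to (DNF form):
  ¬n ∨ ¬s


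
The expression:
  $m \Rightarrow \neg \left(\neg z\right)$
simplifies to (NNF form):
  $z \vee \neg m$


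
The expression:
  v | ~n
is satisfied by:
  {v: True, n: False}
  {n: False, v: False}
  {n: True, v: True}


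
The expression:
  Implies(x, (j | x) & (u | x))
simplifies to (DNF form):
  True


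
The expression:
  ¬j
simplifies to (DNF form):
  ¬j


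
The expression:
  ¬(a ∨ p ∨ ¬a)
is never true.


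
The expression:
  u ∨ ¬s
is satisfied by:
  {u: True, s: False}
  {s: False, u: False}
  {s: True, u: True}


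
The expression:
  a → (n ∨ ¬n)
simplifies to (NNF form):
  True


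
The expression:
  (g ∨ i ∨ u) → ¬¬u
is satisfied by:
  {u: True, i: False, g: False}
  {u: True, g: True, i: False}
  {u: True, i: True, g: False}
  {u: True, g: True, i: True}
  {g: False, i: False, u: False}


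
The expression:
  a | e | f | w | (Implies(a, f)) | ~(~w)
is always true.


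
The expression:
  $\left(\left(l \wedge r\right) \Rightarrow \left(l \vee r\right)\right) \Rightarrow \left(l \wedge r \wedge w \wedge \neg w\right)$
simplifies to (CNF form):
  $\text{False}$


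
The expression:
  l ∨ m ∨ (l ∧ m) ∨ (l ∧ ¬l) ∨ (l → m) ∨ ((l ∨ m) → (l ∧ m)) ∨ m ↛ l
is always true.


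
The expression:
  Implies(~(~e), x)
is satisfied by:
  {x: True, e: False}
  {e: False, x: False}
  {e: True, x: True}


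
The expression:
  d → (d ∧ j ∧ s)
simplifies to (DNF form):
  (j ∧ s) ∨ ¬d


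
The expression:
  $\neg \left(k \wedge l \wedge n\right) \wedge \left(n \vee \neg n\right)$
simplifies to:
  $\neg k \vee \neg l \vee \neg n$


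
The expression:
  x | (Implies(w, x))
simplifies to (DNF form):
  x | ~w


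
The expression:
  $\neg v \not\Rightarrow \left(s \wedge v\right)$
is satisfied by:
  {v: False}


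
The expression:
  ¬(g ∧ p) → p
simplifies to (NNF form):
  p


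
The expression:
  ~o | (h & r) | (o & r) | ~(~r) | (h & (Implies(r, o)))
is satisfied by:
  {r: True, h: True, o: False}
  {r: True, h: False, o: False}
  {h: True, r: False, o: False}
  {r: False, h: False, o: False}
  {r: True, o: True, h: True}
  {r: True, o: True, h: False}
  {o: True, h: True, r: False}


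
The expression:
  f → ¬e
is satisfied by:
  {e: False, f: False}
  {f: True, e: False}
  {e: True, f: False}


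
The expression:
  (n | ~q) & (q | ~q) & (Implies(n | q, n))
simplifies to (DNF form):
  n | ~q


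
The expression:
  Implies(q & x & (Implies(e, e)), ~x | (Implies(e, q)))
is always true.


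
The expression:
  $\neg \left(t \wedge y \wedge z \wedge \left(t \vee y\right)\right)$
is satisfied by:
  {t: False, z: False, y: False}
  {y: True, t: False, z: False}
  {z: True, t: False, y: False}
  {y: True, z: True, t: False}
  {t: True, y: False, z: False}
  {y: True, t: True, z: False}
  {z: True, t: True, y: False}


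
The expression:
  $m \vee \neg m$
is always true.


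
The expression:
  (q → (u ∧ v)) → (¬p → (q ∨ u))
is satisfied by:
  {q: True, u: True, p: True}
  {q: True, u: True, p: False}
  {q: True, p: True, u: False}
  {q: True, p: False, u: False}
  {u: True, p: True, q: False}
  {u: True, p: False, q: False}
  {p: True, u: False, q: False}


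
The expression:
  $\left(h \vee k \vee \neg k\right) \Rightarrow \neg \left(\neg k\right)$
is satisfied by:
  {k: True}


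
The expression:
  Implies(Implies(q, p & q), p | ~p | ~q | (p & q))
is always true.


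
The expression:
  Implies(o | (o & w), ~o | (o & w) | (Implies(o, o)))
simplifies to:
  True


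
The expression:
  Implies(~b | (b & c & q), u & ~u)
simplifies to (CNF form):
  b & (~c | ~q)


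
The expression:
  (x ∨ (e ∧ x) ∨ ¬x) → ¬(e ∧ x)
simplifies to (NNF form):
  ¬e ∨ ¬x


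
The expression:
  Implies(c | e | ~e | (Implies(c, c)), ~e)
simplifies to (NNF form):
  ~e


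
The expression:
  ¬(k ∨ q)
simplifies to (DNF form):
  ¬k ∧ ¬q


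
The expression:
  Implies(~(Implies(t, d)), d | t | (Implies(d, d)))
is always true.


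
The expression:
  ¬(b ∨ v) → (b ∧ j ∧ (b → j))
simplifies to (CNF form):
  b ∨ v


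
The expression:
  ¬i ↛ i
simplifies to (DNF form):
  True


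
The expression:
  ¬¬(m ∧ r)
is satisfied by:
  {r: True, m: True}


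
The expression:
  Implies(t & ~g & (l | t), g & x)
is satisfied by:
  {g: True, t: False}
  {t: False, g: False}
  {t: True, g: True}


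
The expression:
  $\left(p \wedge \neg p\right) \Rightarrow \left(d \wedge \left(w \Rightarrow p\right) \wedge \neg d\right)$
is always true.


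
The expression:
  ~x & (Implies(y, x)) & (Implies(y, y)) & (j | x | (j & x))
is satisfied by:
  {j: True, x: False, y: False}


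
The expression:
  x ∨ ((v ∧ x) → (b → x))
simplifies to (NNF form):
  True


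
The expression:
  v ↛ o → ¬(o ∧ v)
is always true.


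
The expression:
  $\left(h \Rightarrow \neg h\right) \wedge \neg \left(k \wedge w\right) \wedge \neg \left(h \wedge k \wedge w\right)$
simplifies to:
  $\neg h \wedge \left(\neg k \vee \neg w\right)$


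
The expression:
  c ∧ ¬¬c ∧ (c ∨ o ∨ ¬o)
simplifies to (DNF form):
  c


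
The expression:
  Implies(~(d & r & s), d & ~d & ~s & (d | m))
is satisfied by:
  {r: True, s: True, d: True}


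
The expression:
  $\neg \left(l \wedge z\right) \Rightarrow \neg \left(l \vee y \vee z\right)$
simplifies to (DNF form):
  $\left(l \wedge z\right) \vee \left(l \wedge \neg l\right) \vee \left(l \wedge z \wedge \neg y\right) \vee \left(l \wedge z \wedge \neg z\right) \vee \left(l \wedge \neg l \wedge \neg y\right) \vee \left(l \wedge \neg l \wedge \neg z\right) \vee \left(z \wedge \neg y \wedge \neg z\right) \vee \left(\neg l \wedge \neg y \wedge \neg z\right)$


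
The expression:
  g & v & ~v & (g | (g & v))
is never true.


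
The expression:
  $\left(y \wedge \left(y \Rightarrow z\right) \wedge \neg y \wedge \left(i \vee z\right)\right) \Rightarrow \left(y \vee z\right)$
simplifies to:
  $\text{True}$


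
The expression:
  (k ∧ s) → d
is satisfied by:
  {d: True, s: False, k: False}
  {s: False, k: False, d: False}
  {d: True, k: True, s: False}
  {k: True, s: False, d: False}
  {d: True, s: True, k: False}
  {s: True, d: False, k: False}
  {d: True, k: True, s: True}


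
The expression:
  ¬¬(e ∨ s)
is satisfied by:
  {e: True, s: True}
  {e: True, s: False}
  {s: True, e: False}


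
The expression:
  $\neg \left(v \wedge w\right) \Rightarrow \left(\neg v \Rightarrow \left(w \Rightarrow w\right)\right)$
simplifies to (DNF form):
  $\text{True}$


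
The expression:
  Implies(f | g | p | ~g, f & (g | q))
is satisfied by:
  {q: True, g: True, f: True}
  {q: True, f: True, g: False}
  {g: True, f: True, q: False}


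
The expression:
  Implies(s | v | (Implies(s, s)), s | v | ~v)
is always true.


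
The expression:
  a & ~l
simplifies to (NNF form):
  a & ~l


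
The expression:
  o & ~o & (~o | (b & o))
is never true.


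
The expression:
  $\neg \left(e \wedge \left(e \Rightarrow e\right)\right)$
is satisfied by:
  {e: False}


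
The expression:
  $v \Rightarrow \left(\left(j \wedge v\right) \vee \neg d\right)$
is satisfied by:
  {j: True, v: False, d: False}
  {j: False, v: False, d: False}
  {d: True, j: True, v: False}
  {d: True, j: False, v: False}
  {v: True, j: True, d: False}
  {v: True, j: False, d: False}
  {v: True, d: True, j: True}


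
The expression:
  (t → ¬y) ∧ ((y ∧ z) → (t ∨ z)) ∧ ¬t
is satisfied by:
  {t: False}


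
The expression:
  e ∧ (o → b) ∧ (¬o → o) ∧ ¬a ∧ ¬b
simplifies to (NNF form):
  False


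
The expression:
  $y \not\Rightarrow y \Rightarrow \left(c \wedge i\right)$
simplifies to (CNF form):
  $\text{True}$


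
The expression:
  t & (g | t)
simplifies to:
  t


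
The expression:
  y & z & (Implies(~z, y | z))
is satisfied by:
  {z: True, y: True}


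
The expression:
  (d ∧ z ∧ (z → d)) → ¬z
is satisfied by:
  {z: False, d: False}
  {d: True, z: False}
  {z: True, d: False}


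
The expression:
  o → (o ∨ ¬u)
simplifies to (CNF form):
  True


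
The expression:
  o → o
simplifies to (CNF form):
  True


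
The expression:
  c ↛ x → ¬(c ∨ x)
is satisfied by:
  {x: True, c: False}
  {c: False, x: False}
  {c: True, x: True}


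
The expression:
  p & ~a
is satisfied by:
  {p: True, a: False}


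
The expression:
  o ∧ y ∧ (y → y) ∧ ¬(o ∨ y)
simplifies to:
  False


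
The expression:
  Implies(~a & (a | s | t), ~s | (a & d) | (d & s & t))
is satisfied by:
  {a: True, d: True, t: True, s: False}
  {a: True, d: True, t: False, s: False}
  {a: True, t: True, s: False, d: False}
  {a: True, t: False, s: False, d: False}
  {d: True, t: True, s: False, a: False}
  {d: True, t: False, s: False, a: False}
  {t: True, d: False, s: False, a: False}
  {t: False, d: False, s: False, a: False}
  {a: True, d: True, s: True, t: True}
  {a: True, d: True, s: True, t: False}
  {a: True, s: True, t: True, d: False}
  {a: True, s: True, t: False, d: False}
  {d: True, s: True, t: True, a: False}


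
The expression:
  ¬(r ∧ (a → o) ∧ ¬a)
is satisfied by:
  {a: True, r: False}
  {r: False, a: False}
  {r: True, a: True}


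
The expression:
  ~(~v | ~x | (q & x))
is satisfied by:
  {x: True, v: True, q: False}


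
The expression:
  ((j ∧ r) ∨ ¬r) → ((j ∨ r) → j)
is always true.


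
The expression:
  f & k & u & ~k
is never true.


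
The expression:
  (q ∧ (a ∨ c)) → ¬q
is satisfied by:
  {c: False, q: False, a: False}
  {a: True, c: False, q: False}
  {c: True, a: False, q: False}
  {a: True, c: True, q: False}
  {q: True, a: False, c: False}


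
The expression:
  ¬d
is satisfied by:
  {d: False}


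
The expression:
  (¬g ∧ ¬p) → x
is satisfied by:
  {x: True, g: True, p: True}
  {x: True, g: True, p: False}
  {x: True, p: True, g: False}
  {x: True, p: False, g: False}
  {g: True, p: True, x: False}
  {g: True, p: False, x: False}
  {p: True, g: False, x: False}


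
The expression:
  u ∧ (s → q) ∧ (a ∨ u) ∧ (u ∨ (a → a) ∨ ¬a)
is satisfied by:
  {u: True, q: True, s: False}
  {u: True, s: False, q: False}
  {u: True, q: True, s: True}


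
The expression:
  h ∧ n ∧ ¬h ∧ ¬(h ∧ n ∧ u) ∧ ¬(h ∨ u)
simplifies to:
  False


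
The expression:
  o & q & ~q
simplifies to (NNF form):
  False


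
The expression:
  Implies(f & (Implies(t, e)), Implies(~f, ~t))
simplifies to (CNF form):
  True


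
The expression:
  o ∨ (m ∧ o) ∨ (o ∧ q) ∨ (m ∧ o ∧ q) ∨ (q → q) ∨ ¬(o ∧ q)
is always true.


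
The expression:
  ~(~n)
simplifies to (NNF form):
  n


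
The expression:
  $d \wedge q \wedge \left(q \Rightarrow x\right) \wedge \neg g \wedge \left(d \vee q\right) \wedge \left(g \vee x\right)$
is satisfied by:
  {x: True, d: True, q: True, g: False}
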